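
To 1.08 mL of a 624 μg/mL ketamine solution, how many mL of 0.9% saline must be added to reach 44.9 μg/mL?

V₂ = C₁V₁/C₂ = 624 × 1.08 / 44.9 = 15.0 mL.
Diluent to add = V₂ − V₁ = 15.0 − 1.08 = 13.9 mL.

13.9 mL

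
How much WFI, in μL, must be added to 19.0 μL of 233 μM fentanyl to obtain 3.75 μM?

1160 μL

V₂ = C₁V₁/C₂ = 233 × 19.0 / 3.75 = 1181 μL.
Diluent to add = V₂ − V₁ = 1181 − 19.0 = 1160 μL.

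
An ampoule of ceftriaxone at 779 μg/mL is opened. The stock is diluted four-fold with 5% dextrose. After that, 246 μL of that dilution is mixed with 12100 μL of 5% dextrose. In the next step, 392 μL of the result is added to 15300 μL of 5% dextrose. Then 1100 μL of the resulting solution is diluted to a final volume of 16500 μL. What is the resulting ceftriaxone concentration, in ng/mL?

Overall dilution factor = 4 × 50.19 × 40.03 × 15 = 1.21 × 10⁵.
779 μg/mL / 1.21 × 10⁵ = 6.46 × 10⁻³ μg/mL = 6.46 ng/mL.

6.46 ng/mL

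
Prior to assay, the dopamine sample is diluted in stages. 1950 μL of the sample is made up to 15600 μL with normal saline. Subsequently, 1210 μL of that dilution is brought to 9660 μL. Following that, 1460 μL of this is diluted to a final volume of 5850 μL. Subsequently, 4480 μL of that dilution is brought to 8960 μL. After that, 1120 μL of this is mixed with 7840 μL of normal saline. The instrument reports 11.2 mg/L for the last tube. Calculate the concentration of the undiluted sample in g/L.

Overall dilution factor = 8 × 7.983 × 4.007 × 2 × 8 = 4095.
Original = 11.2 mg/L × 4095 = 4.59 × 10⁴ mg/L = 45.9 g/L.

45.9 g/L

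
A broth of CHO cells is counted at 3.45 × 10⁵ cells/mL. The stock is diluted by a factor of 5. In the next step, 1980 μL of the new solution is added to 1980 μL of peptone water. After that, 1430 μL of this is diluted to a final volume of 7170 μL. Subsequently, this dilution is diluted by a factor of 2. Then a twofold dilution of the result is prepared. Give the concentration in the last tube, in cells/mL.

1720 cells/mL

Overall dilution factor = 5 × 2 × 5.014 × 2 × 2 = 201.
3.45 × 10⁵ cells/mL / 201 = 1720 cells/mL.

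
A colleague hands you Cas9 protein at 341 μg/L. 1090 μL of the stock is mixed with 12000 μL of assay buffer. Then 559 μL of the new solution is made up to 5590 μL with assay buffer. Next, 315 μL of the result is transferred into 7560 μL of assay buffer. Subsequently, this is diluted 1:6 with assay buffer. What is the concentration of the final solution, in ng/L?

Overall dilution factor = 12.01 × 10 × 25 × 6 = 1.80 × 10⁴.
341 μg/L / 1.80 × 10⁴ = 0.0189 μg/L = 18.9 ng/L.

18.9 ng/L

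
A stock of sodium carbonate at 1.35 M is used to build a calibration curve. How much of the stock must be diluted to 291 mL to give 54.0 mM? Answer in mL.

54.0 mM = 0.0540 M.
V₁ = C₂V₂/C₁ = 0.0540 × 291 / 1.35 = 11.6 mL.

11.6 mL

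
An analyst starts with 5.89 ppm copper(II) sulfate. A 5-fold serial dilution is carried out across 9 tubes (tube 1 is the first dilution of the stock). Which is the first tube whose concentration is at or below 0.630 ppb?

tube 6

Tube n has concentration 5.89 ppm / 5ⁿ.
Need 5ⁿ ≥ 5.89 ppm / 0.630 ppb = 9349, so n ≥ 5.68.
First such tube: n = 6.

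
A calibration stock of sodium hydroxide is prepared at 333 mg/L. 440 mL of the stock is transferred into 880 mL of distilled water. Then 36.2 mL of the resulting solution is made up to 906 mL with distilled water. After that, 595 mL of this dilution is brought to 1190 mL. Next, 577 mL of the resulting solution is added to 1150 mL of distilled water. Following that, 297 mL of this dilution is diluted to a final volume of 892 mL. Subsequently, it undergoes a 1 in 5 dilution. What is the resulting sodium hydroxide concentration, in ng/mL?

49.3 ng/mL

Overall dilution factor = 3 × 25.03 × 2 × 2.993 × 3.003 × 5 = 6749.
333 mg/L / 6749 = 0.0493 mg/L = 49.3 ng/mL.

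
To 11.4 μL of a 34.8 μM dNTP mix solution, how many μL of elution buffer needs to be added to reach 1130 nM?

340 μL

1130 nM = 1.13 μM.
V₂ = C₁V₁/C₂ = 34.8 × 11.4 / 1.13 = 351 μL.
Diluent to add = V₂ − V₁ = 351 − 11.4 = 340 μL.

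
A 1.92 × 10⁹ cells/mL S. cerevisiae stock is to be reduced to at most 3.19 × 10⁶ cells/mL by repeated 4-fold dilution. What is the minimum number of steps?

5

Need 4ⁿ ≥ 602, so n ≥ log(602)/log(4) = 4.62.
Minimum whole steps: n = 5.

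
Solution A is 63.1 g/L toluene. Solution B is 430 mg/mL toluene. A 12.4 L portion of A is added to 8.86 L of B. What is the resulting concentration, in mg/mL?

216 mg/mL

C_B = 430 mg/mL = 430 g/L.
C_mix = (C_A·V_A + C_B·V_B)/(V_A + V_B) = (63.1×12.4 + 430×8.86) / 21.26 = 216 g/L = 216 mg/mL.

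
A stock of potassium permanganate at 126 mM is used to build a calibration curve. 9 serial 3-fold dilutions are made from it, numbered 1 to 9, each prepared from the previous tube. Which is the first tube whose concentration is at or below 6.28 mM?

Tube n has concentration 126 mM / 3ⁿ.
Need 3ⁿ ≥ 126 mM / 6.28 mM = 20.1, so n ≥ 2.73.
First such tube: n = 3.

tube 3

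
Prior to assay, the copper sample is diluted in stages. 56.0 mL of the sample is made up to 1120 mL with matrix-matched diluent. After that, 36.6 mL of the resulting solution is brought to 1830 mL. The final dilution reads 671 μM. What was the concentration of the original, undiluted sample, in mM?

671 mM

Overall dilution factor = 20 × 50 = 1000.
Original = 671 μM × 1000 = 6.71 × 10⁵ μM = 671 mM.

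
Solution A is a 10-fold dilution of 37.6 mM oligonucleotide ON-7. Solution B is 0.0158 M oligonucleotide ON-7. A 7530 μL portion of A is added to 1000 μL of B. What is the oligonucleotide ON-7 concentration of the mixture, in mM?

5.17 mM

C_A = 37.6 mM / 10 = 3.76 mM.
C_B = 0.0158 M = 15.8 mM.
C_mix = (C_A·V_A + C_B·V_B)/(V_A + V_B) = (3.76×7530 + 15.8×1000) / 8530 = 5.17 mM.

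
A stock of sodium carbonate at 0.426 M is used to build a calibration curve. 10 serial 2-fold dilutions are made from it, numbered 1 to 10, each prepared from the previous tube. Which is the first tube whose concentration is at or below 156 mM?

Tube n has concentration 0.426 M / 2ⁿ.
Need 2ⁿ ≥ 0.426 M / 156 mM = 2.73, so n ≥ 1.45.
First such tube: n = 2.

tube 2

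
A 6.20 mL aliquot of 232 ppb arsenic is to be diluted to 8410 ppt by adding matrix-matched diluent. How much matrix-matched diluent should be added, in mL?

165 mL

8410 ppt = 8.41 ppb.
V₂ = C₁V₁/C₂ = 232 × 6.20 / 8.41 = 171 mL.
Diluent to add = V₂ − V₁ = 171 − 6.20 = 165 mL.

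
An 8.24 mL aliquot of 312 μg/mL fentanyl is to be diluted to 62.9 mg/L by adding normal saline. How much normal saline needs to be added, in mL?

32.6 mL

62.9 mg/L = 62.9 μg/mL.
V₂ = C₁V₁/C₂ = 312 × 8.24 / 62.9 = 40.9 mL.
Diluent to add = V₂ − V₁ = 40.9 − 8.24 = 32.6 mL.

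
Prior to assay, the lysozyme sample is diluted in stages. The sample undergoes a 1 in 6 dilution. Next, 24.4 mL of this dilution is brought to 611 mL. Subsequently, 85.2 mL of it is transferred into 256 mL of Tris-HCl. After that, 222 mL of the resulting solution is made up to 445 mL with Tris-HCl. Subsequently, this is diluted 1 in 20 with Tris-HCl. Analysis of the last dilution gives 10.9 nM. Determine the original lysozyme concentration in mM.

0.263 mM

Overall dilution factor = 6 × 25.04 × 4.005 × 2.005 × 20 = 2.41 × 10⁴.
Original = 10.9 nM × 2.41 × 10⁴ = 2.63 × 10⁵ nM = 0.263 mM.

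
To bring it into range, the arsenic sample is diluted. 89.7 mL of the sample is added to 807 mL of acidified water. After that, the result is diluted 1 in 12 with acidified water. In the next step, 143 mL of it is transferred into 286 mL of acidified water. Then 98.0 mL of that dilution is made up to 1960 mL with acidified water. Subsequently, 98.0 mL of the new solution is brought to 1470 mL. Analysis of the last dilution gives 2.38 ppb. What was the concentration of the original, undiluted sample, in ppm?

257 ppm

Overall dilution factor = 9.997 × 12 × 3 × 20 × 15 = 1.08 × 10⁵.
Original = 2.38 ppb × 1.08 × 10⁵ = 2.57 × 10⁵ ppb = 257 ppm.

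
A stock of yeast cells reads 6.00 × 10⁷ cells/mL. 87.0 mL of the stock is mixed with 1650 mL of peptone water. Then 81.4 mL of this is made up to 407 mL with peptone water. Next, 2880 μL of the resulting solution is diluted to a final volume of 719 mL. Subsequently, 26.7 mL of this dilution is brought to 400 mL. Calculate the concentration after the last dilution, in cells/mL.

161 cells/mL

Overall dilution factor = 19.97 × 5 × 249.7 × 14.98 = 3.73 × 10⁵.
6.00 × 10⁷ cells/mL / 3.73 × 10⁵ = 161 cells/mL.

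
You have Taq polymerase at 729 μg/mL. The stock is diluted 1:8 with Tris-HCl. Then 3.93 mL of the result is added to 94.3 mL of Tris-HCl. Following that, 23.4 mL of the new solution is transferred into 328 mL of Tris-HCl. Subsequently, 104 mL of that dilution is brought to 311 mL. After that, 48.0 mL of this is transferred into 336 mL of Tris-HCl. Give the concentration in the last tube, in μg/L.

10.1 μg/L

Overall dilution factor = 8 × 24.99 × 15.02 × 2.990 × 8 = 7.18 × 10⁴.
729 μg/mL / 7.18 × 10⁴ = 0.0101 μg/mL = 10.1 μg/L.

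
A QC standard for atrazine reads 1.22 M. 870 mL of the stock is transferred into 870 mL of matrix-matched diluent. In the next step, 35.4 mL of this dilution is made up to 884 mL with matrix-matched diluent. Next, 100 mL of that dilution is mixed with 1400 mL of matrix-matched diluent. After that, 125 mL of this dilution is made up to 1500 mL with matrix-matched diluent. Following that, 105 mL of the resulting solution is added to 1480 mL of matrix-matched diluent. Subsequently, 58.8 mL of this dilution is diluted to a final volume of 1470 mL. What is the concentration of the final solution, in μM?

Overall dilution factor = 2 × 24.97 × 15 × 12 × 15.10 × 25 = 3.39 × 10⁶.
1.22 M / 3.39 × 10⁶ = 3.60 × 10⁻⁷ M = 0.360 μM.

0.360 μM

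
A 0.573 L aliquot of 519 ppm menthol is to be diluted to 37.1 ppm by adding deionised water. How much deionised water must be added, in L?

7.44 L

V₂ = C₁V₁/C₂ = 519 × 0.573 / 37.1 = 8.02 L.
Diluent to add = V₂ − V₁ = 8.02 − 0.573 = 7.44 L.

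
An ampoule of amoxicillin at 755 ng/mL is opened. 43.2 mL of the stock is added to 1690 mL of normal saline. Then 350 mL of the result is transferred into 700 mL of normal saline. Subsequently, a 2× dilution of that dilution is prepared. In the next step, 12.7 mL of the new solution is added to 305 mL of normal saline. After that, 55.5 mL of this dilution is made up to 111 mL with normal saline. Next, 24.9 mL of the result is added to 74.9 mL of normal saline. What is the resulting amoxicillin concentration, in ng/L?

Overall dilution factor = 40.12 × 3 × 2 × 25.02 × 2 × 4.008 = 4.83 × 10⁴.
755 ng/mL / 4.83 × 10⁴ = 0.0156 ng/mL = 15.6 ng/L.

15.6 ng/L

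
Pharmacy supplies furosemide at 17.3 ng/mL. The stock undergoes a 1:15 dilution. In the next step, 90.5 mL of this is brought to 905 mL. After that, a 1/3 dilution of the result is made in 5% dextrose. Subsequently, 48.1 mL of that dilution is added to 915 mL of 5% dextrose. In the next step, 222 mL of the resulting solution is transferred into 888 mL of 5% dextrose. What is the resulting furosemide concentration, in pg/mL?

0.384 pg/mL

Overall dilution factor = 15 × 10 × 3 × 20.02 × 5 = 4.51 × 10⁴.
17.3 ng/mL / 4.51 × 10⁴ = 3.84 × 10⁻⁴ ng/mL = 0.384 pg/mL.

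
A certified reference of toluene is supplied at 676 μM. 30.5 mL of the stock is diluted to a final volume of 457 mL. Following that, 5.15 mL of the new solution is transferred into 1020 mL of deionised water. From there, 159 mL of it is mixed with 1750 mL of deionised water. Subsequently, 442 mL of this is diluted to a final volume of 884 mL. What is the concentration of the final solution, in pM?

Overall dilution factor = 14.98 × 199.1 × 12.01 × 2 = 7.16 × 10⁴.
676 μM / 7.16 × 10⁴ = 9.44 × 10⁻³ μM = 9440 pM.

9440 pM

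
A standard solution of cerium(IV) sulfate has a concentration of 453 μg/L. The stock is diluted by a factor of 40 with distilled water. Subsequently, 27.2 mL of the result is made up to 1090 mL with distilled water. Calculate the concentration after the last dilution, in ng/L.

283 ng/L

Overall dilution factor = 40 × 40.07 = 1603.
453 μg/L / 1603 = 0.283 μg/L = 283 ng/L.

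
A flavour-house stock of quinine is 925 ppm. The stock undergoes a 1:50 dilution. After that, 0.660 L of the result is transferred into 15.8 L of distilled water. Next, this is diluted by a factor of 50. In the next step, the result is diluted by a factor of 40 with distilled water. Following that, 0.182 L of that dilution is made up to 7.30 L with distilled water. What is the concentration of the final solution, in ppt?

Overall dilution factor = 50 × 24.94 × 50 × 40 × 40.11 = 1.00 × 10⁸.
925 ppm / 1.00 × 10⁸ = 9.25 × 10⁻⁶ ppm = 9.25 ppt.

9.25 ppt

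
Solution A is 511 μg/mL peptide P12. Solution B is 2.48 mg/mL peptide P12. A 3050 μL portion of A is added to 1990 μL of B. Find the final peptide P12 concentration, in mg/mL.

1.29 mg/mL

C_B = 2.48 mg/mL = 2480 μg/mL.
C_mix = (C_A·V_A + C_B·V_B)/(V_A + V_B) = (511×3050 + 2480×1990) / 5040 = 1288 μg/mL = 1.29 mg/mL.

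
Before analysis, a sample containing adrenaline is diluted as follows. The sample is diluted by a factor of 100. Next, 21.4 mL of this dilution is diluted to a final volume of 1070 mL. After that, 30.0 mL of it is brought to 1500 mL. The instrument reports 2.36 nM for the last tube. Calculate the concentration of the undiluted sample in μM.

590 μM

Overall dilution factor = 100 × 50 × 50 = 2.50 × 10⁵.
Original = 2.36 nM × 2.50 × 10⁵ = 5.90 × 10⁵ nM = 590 μM.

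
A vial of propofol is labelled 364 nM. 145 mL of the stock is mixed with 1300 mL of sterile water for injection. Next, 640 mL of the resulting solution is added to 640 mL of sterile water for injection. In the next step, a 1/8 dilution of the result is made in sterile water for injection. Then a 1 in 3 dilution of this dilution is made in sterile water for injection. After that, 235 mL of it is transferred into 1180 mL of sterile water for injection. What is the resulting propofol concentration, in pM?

Overall dilution factor = 9.966 × 2 × 8 × 3 × 6.021 = 2880.
364 nM / 2880 = 0.126 nM = 126 pM.

126 pM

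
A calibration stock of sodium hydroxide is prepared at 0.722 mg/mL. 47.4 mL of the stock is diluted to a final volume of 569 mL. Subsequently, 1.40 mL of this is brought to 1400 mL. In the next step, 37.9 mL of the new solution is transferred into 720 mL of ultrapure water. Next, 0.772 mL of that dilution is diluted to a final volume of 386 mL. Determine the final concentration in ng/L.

Overall dilution factor = 12.00 × 1000 × 20.00 × 500 = 1.20 × 10⁸.
0.722 mg/mL / 1.20 × 10⁸ = 6.02 × 10⁻⁹ mg/mL = 6.02 ng/L.

6.02 ng/L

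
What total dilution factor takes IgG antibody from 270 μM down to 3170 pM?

Factor = C₀/C_target = 270 μM / 3170 pM = 8.52 × 10⁴.

8.52 × 10⁴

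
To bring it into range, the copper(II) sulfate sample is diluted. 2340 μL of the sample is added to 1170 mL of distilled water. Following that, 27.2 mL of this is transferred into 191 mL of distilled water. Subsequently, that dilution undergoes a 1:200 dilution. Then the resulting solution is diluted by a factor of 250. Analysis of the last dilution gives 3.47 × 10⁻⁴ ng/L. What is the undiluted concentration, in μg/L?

Overall dilution factor = 501 × 8.022 × 200 × 250 = 2.01 × 10⁸.
Original = 3.47 × 10⁻⁴ ng/L × 2.01 × 10⁸ = 6.97 × 10⁴ ng/L = 69.7 μg/L.

69.7 μg/L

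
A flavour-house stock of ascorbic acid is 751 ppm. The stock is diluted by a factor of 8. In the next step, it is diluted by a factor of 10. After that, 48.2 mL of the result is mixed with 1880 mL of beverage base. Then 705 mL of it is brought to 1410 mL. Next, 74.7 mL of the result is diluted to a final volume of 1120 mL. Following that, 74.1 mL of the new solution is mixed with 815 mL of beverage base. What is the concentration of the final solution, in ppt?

652 ppt

Overall dilution factor = 8 × 10 × 40.00 × 2 × 14.99 × 12.00 = 1.15 × 10⁶.
751 ppm / 1.15 × 10⁶ = 6.52 × 10⁻⁴ ppm = 652 ppt.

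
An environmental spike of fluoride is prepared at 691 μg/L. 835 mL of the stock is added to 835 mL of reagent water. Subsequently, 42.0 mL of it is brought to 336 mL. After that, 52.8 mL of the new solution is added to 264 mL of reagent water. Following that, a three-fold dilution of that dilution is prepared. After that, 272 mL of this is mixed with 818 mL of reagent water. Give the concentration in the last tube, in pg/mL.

Overall dilution factor = 2 × 8 × 6 × 3 × 4.007 = 1154.
691 μg/L / 1154 = 0.599 μg/L = 599 pg/mL.

599 pg/mL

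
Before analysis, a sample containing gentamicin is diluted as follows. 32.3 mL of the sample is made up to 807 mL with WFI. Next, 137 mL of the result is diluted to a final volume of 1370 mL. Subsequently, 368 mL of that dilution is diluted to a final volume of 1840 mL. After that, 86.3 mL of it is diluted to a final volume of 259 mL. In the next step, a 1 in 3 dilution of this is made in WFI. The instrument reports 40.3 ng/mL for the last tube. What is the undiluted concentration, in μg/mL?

453 μg/mL

Overall dilution factor = 24.98 × 10 × 5 × 3.001 × 3 = 1.12 × 10⁴.
Original = 40.3 ng/mL × 1.12 × 10⁴ = 4.53 × 10⁵ ng/mL = 453 μg/mL.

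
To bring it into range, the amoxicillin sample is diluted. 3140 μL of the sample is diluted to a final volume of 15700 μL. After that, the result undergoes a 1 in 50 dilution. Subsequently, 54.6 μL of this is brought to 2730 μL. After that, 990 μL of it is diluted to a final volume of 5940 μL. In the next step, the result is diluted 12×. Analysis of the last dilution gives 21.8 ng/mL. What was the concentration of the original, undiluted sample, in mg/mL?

19.6 mg/mL

Overall dilution factor = 5 × 50 × 50 × 6 × 12 = 9.00 × 10⁵.
Original = 21.8 ng/mL × 9.00 × 10⁵ = 1.96 × 10⁷ ng/mL = 19.6 mg/mL.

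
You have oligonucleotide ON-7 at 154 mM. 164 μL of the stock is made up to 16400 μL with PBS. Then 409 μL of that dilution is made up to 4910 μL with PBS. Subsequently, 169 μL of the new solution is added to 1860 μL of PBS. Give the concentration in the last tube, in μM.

Overall dilution factor = 100 × 12.00 × 12.01 = 1.44 × 10⁴.
154 mM / 1.44 × 10⁴ = 0.0107 mM = 10.7 μM.

10.7 μM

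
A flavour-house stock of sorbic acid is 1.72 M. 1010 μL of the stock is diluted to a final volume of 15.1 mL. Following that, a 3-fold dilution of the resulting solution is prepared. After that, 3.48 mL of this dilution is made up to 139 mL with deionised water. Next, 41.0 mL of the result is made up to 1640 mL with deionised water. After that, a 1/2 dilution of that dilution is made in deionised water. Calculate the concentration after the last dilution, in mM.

Overall dilution factor = 14.95 × 3 × 39.94 × 40 × 2 = 1.43 × 10⁵.
1.72 M / 1.43 × 10⁵ = 1.20 × 10⁻⁵ M = 0.0120 mM.

0.0120 mM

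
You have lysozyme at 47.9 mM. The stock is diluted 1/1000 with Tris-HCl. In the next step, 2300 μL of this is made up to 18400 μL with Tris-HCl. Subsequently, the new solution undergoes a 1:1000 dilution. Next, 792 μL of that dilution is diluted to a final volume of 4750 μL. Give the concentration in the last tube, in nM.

0.998 nM

Overall dilution factor = 1000 × 8 × 1000 × 5.997 = 4.80 × 10⁷.
47.9 mM / 4.80 × 10⁷ = 9.98 × 10⁻⁷ mM = 0.998 nM.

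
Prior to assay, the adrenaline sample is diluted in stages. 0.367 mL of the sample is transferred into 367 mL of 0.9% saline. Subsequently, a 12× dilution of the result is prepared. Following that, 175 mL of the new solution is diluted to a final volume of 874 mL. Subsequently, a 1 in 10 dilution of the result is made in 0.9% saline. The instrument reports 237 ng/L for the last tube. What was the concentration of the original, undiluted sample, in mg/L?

Overall dilution factor = 1001 × 12 × 4.994 × 10 = 6.00 × 10⁵.
Original = 237 ng/L × 6.00 × 10⁵ = 1.42 × 10⁸ ng/L = 142 mg/L.

142 mg/L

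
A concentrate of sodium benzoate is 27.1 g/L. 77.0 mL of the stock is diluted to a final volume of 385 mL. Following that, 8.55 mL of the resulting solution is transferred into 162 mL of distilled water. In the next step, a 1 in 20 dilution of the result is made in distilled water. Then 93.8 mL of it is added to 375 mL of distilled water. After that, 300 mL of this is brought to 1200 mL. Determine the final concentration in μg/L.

Overall dilution factor = 5 × 19.95 × 20 × 4.998 × 4 = 3.99 × 10⁴.
27.1 g/L / 3.99 × 10⁴ = 6.80 × 10⁻⁴ g/L = 680 μg/L.

680 μg/L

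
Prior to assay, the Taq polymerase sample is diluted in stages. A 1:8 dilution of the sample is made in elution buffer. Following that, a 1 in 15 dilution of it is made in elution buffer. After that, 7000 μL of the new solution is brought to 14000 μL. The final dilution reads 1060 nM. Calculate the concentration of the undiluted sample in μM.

254 μM

Overall dilution factor = 8 × 15 × 2 = 240.
Original = 1060 nM × 240 = 2.54 × 10⁵ nM = 254 μM.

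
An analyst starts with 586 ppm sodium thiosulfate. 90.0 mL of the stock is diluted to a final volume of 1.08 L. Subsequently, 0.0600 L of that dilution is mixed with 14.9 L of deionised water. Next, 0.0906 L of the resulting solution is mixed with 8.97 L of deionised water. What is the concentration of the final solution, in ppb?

Overall dilution factor = 12 × 249.3 × 100.0 = 2.99 × 10⁵.
586 ppm / 2.99 × 10⁵ = 1.96 × 10⁻³ ppm = 1.96 ppb.

1.96 ppb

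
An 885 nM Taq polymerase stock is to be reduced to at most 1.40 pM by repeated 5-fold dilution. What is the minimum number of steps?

9

Need 5ⁿ ≥ 6.32 × 10⁵, so n ≥ log(6.32 × 10⁵)/log(5) = 8.30.
Minimum whole steps: n = 9.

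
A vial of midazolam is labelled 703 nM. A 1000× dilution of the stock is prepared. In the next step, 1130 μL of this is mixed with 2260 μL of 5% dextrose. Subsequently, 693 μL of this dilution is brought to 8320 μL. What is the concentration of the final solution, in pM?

19.5 pM

Overall dilution factor = 1000 × 3 × 12.01 = 3.60 × 10⁴.
703 nM / 3.60 × 10⁴ = 0.0195 nM = 19.5 pM.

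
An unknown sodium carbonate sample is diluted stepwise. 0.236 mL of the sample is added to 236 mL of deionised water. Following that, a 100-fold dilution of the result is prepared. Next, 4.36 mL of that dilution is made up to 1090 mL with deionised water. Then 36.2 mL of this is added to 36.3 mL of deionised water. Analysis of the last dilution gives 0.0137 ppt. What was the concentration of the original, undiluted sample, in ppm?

Overall dilution factor = 1001 × 100 × 250 × 2.003 = 5.01 × 10⁷.
Original = 0.0137 ppt × 5.01 × 10⁷ = 6.87 × 10⁵ ppt = 0.687 ppm.

0.687 ppm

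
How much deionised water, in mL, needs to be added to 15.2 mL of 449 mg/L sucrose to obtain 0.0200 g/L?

326 mL

0.0200 g/L = 20.0 mg/L.
V₂ = C₁V₁/C₂ = 449 × 15.2 / 20.0 = 341 mL.
Diluent to add = V₂ − V₁ = 341 − 15.2 = 326 mL.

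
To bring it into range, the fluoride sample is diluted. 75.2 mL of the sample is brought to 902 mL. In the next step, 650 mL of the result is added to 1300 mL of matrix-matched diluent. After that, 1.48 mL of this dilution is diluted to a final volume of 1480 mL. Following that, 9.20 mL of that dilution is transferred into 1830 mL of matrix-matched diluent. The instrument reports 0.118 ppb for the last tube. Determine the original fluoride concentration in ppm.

849 ppm

Overall dilution factor = 11.99 × 3 × 1000 × 199.9 = 7.19 × 10⁶.
Original = 0.118 ppb × 7.19 × 10⁶ = 8.49 × 10⁵ ppb = 849 ppm.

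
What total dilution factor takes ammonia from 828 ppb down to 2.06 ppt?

4.02 × 10⁵

Factor = C₀/C_target = 828 ppb / 2.06 ppt = 4.02 × 10⁵.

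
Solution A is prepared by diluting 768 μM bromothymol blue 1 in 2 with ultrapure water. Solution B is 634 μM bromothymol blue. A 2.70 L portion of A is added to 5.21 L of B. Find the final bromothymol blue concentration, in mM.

0.549 mM

C_A = 768 μM / 2 = 384 μM.
C_mix = (C_A·V_A + C_B·V_B)/(V_A + V_B) = (384×2.70 + 634×5.21) / 7.910 = 549 μM = 0.549 mM.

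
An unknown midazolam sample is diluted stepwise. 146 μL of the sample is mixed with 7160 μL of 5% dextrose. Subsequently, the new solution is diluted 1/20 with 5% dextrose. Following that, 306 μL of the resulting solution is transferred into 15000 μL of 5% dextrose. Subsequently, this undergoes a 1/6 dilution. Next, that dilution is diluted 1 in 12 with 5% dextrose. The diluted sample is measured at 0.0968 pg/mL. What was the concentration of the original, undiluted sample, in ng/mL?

Overall dilution factor = 50.04 × 20 × 50.02 × 6 × 12 = 3.60 × 10⁶.
Original = 0.0968 pg/mL × 3.60 × 10⁶ = 3.49 × 10⁵ pg/mL = 349 ng/mL.

349 ng/mL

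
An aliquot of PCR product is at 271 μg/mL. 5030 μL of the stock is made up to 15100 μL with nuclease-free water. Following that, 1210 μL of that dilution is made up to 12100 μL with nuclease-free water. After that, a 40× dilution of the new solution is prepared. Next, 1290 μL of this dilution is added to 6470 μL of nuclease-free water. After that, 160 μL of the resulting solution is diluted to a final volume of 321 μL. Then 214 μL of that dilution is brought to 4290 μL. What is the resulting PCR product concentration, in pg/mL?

Overall dilution factor = 3.002 × 10 × 40 × 6.016 × 2.006 × 20.05 = 2.91 × 10⁵.
271 μg/mL / 2.91 × 10⁵ = 9.33 × 10⁻⁴ μg/mL = 933 pg/mL.

933 pg/mL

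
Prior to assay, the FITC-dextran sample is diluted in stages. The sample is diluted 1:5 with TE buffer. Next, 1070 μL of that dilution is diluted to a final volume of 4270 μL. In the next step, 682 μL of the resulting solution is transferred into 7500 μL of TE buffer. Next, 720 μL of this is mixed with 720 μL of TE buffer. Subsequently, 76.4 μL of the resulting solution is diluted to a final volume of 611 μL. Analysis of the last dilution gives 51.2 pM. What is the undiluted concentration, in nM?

196 nM

Overall dilution factor = 5 × 3.991 × 12.00 × 2 × 7.997 = 3829.
Original = 51.2 pM × 3829 = 1.96 × 10⁵ pM = 196 nM.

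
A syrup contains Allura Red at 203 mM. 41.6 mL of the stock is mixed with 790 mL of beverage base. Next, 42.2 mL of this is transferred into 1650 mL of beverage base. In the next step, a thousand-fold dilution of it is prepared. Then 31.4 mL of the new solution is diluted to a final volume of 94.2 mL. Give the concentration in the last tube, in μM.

Overall dilution factor = 19.99 × 40.10 × 1000 × 3 = 2.40 × 10⁶.
203 mM / 2.40 × 10⁶ = 8.44 × 10⁻⁵ mM = 0.0844 μM.

0.0844 μM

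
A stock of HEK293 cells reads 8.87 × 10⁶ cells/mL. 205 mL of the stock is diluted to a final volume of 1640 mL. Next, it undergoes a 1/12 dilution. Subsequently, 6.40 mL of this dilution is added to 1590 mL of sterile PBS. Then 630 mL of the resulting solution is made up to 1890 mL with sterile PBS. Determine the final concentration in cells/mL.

Overall dilution factor = 8 × 12 × 249.4 × 3 = 7.18 × 10⁴.
8.87 × 10⁶ cells/mL / 7.18 × 10⁴ = 123 cells/mL.

123 cells/mL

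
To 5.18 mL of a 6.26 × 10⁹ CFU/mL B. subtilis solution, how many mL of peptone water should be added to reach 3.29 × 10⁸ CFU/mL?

93.4 mL

V₂ = C₁V₁/C₂ = 6.26 × 10⁹ × 5.18 / 3.29 × 10⁸ = 98.6 mL.
Diluent to add = V₂ − V₁ = 98.6 − 5.18 = 93.4 mL.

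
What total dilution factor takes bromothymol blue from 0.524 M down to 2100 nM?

2.50 × 10⁵

Factor = C₀/C_target = 0.524 M / 2100 nM = 2.50 × 10⁵.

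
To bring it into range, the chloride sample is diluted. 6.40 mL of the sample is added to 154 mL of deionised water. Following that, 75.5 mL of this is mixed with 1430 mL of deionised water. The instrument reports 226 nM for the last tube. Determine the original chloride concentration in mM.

Overall dilution factor = 25.06 × 19.94 = 500.
Original = 226 nM × 500 = 1.13 × 10⁵ nM = 0.113 mM.

0.113 mM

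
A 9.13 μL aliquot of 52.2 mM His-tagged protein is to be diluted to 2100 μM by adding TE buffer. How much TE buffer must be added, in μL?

2100 μM = 2.10 mM.
V₂ = C₁V₁/C₂ = 52.2 × 9.13 / 2.10 = 227 μL.
Diluent to add = V₂ − V₁ = 227 − 9.13 = 218 μL.

218 μL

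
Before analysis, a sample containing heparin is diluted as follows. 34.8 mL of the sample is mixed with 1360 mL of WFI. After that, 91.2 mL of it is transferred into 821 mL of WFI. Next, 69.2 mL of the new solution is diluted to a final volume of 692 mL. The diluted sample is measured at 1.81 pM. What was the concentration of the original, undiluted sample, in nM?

Overall dilution factor = 40.08 × 10.00 × 10 = 4009.
Original = 1.81 pM × 4009 = 7256 pM = 7.26 nM.

7.26 nM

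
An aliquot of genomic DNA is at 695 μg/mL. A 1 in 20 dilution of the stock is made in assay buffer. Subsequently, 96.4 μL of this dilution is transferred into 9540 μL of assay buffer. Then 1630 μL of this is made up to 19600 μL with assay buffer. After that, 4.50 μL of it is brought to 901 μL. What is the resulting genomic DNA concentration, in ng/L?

Overall dilution factor = 20 × 99.96 × 12.02 × 200.2 = 4.81 × 10⁶.
695 μg/mL / 4.81 × 10⁶ = 1.44 × 10⁻⁴ μg/mL = 144 ng/L.

144 ng/L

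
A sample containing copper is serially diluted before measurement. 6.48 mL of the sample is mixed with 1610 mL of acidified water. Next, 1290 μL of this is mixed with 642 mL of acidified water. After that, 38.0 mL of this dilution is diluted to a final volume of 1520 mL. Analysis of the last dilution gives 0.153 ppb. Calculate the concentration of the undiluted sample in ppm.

761 ppm

Overall dilution factor = 249.5 × 498.7 × 40 = 4.98 × 10⁶.
Original = 0.153 ppb × 4.98 × 10⁶ = 7.61 × 10⁵ ppb = 761 ppm.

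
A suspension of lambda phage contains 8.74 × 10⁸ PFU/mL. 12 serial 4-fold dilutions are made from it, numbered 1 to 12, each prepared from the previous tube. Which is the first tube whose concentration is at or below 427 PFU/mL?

tube 11

Tube n has concentration 8.74 × 10⁸ PFU/mL / 4ⁿ.
Need 4ⁿ ≥ 8.74 × 10⁸ PFU/mL / 427 PFU/mL = 2.05 × 10⁶, so n ≥ 10.48.
First such tube: n = 11.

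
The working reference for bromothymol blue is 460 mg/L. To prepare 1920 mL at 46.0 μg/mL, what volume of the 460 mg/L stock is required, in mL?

46.0 μg/mL = 46.0 mg/L.
V₁ = C₂V₂/C₁ = 46.0 × 1920 / 460 = 192 mL.

192 mL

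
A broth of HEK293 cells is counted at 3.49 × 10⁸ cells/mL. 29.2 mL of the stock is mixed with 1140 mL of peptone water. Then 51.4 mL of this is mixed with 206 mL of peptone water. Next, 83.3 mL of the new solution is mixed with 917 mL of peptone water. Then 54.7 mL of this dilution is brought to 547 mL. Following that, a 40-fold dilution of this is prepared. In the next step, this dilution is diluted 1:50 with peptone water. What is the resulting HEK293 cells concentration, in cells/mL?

7.25 cells/mL

Overall dilution factor = 40.04 × 5.008 × 12.01 × 10 × 40 × 50 = 4.82 × 10⁷.
3.49 × 10⁸ cells/mL / 4.82 × 10⁷ = 7.25 cells/mL.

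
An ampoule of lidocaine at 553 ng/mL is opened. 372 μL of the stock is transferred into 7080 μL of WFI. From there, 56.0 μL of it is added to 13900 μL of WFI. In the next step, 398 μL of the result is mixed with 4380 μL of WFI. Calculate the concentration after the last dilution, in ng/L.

Overall dilution factor = 20.03 × 249.2 × 12.01 = 5.99 × 10⁴.
553 ng/mL / 5.99 × 10⁴ = 9.23 × 10⁻³ ng/mL = 9.23 ng/L.

9.23 ng/L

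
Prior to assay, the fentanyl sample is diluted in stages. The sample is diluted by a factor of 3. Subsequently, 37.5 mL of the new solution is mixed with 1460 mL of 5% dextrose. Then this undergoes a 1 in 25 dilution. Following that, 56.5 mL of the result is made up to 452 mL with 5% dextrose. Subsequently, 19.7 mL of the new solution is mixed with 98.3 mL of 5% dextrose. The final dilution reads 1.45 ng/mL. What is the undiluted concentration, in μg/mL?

Overall dilution factor = 3 × 39.93 × 25 × 8 × 5.990 = 1.44 × 10⁵.
Original = 1.45 ng/mL × 1.44 × 10⁵ = 2.08 × 10⁵ ng/mL = 208 μg/mL.

208 μg/mL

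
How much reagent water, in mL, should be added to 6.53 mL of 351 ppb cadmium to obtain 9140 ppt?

9140 ppt = 9.14 ppb.
V₂ = C₁V₁/C₂ = 351 × 6.53 / 9.14 = 251 mL.
Diluent to add = V₂ − V₁ = 251 − 6.53 = 244 mL.

244 mL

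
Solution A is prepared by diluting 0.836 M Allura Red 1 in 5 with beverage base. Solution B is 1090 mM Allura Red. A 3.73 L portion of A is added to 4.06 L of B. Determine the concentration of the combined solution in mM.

648 mM

C_A = 0.836 M / 5 = 0.167 M.
C_B = 1090 mM = 1.09 M.
C_mix = (C_A·V_A + C_B·V_B)/(V_A + V_B) = (0.167×3.73 + 1.09×4.06) / 7.790 = 0.648 M = 648 mM.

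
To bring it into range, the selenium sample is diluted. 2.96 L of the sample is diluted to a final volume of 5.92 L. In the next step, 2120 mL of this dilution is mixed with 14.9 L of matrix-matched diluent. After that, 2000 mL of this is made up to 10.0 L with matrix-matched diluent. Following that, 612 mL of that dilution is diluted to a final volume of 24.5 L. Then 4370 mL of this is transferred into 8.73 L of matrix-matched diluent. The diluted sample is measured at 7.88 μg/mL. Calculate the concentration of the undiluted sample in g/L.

Overall dilution factor = 2 × 8.028 × 5 × 40.03 × 2.998 = 9634.
Original = 7.88 μg/mL × 9634 = 7.59 × 10⁴ μg/mL = 75.9 g/L.

75.9 g/L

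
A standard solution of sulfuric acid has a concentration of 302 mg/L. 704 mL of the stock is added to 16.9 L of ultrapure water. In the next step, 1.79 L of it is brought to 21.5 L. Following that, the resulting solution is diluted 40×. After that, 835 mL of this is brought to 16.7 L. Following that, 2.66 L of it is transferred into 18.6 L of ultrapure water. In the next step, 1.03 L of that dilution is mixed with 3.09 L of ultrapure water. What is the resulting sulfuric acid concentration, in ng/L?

Overall dilution factor = 25.01 × 12.01 × 40 × 20 × 7.992 × 4 = 7.68 × 10⁶.
302 mg/L / 7.68 × 10⁶ = 3.93 × 10⁻⁵ mg/L = 39.3 ng/L.

39.3 ng/L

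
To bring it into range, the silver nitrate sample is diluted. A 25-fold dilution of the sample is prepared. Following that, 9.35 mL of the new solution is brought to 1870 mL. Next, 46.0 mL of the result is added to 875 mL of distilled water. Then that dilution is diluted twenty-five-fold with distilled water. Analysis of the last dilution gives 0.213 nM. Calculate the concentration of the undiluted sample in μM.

533 μM

Overall dilution factor = 25 × 200 × 20.02 × 25 = 2.50 × 10⁶.
Original = 0.213 nM × 2.50 × 10⁶ = 5.33 × 10⁵ nM = 533 μM.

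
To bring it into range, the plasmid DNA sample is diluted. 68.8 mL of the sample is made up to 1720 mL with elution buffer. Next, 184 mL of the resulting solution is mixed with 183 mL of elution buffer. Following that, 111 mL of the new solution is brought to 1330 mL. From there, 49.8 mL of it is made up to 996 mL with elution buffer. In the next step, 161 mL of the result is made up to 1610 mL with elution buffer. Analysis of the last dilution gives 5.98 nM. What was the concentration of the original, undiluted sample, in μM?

715 μM

Overall dilution factor = 25 × 1.995 × 11.98 × 20 × 10 = 1.19 × 10⁵.
Original = 5.98 nM × 1.19 × 10⁵ = 7.15 × 10⁵ nM = 715 μM.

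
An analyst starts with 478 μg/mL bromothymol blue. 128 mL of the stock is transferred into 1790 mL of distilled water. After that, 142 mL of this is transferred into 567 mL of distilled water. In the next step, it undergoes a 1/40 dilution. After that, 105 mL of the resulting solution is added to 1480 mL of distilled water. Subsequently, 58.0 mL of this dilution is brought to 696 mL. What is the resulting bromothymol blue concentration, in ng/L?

Overall dilution factor = 14.98 × 4.993 × 40 × 15.10 × 12 = 5.42 × 10⁵.
478 μg/mL / 5.42 × 10⁵ = 8.82 × 10⁻⁴ μg/mL = 882 ng/L.

882 ng/L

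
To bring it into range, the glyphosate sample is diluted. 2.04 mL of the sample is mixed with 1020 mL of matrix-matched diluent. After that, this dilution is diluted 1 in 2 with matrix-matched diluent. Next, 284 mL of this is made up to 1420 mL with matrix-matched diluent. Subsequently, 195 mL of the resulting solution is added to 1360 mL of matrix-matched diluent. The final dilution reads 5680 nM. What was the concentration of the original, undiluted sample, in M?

Overall dilution factor = 501 × 2 × 5 × 7.974 = 4.00 × 10⁴.
Original = 5680 nM × 4.00 × 10⁴ = 2.27 × 10⁸ nM = 0.227 M.

0.227 M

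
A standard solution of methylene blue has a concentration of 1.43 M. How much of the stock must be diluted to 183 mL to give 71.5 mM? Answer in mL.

71.5 mM = 0.0715 M.
V₁ = C₂V₂/C₁ = 0.0715 × 183 / 1.43 = 9.15 mL.

9.15 mL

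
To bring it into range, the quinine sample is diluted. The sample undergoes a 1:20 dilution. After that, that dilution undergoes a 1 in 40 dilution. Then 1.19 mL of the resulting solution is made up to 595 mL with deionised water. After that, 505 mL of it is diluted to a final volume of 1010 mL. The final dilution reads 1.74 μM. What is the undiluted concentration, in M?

1.39 M

Overall dilution factor = 20 × 40 × 500 × 2 = 8.00 × 10⁵.
Original = 1.74 μM × 8.00 × 10⁵ = 1.39 × 10⁶ μM = 1.39 M.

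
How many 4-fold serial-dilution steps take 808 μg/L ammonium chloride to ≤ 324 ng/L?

6

Need 4ⁿ ≥ 2494, so n ≥ log(2494)/log(4) = 5.64.
Minimum whole steps: n = 6.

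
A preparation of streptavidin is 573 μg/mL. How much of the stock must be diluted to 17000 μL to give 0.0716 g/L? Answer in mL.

2.12 mL

0.0716 g/L = 71.6 μg/mL.
V₁ = C₂V₂/C₁ = 71.6 × 17000 / 573 = 2124 μL = 2.12 mL.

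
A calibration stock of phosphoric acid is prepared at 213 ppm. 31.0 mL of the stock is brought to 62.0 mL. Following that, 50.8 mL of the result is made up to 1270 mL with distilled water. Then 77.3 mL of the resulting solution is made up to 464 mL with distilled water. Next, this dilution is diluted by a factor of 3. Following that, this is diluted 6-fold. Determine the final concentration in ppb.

Overall dilution factor = 2 × 25 × 6.003 × 3 × 6 = 5402.
213 ppm / 5402 = 0.0394 ppm = 39.4 ppb.

39.4 ppb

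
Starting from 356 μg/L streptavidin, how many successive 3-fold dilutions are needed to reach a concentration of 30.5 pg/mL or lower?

Need 3ⁿ ≥ 1.17 × 10⁴, so n ≥ log(1.17 × 10⁴)/log(3) = 8.52.
Minimum whole steps: n = 9.

9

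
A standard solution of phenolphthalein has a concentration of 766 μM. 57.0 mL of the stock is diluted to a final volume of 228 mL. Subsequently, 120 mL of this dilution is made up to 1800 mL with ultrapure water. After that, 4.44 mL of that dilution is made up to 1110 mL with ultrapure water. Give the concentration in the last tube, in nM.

51.1 nM

Overall dilution factor = 4 × 15 × 250 = 1.50 × 10⁴.
766 μM / 1.50 × 10⁴ = 0.0511 μM = 51.1 nM.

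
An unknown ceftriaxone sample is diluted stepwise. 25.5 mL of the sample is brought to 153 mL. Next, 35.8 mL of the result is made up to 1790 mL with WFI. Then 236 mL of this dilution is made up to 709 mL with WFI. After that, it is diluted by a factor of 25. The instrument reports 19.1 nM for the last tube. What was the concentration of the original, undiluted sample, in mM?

Overall dilution factor = 6 × 50 × 3.004 × 25 = 2.25 × 10⁴.
Original = 19.1 nM × 2.25 × 10⁴ = 4.30 × 10⁵ nM = 0.430 mM.

0.430 mM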